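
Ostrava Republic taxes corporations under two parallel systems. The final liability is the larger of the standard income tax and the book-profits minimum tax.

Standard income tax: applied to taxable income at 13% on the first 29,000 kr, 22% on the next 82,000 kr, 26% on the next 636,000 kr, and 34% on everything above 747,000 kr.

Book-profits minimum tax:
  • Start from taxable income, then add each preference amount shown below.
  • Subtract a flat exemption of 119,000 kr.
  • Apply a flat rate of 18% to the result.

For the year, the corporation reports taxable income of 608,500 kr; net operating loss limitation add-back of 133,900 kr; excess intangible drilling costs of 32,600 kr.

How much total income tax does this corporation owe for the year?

151,160 kr

Standard income tax:
  29,000 kr × 13% = 3,770 kr
  82,000 kr × 22% = 18,040 kr
  497,500 kr × 26% = 129,350 kr
  → 151,160 kr

Book-profits minimum tax:
  Adjusted income: 608,500 kr + 133,900 kr + 32,600 kr = 775,000 kr
  Less exemption 119,000 kr → base 656,000 kr
  656,000 kr × 18% = 118,080 kr

151,160 kr > 118,080 kr, so the standard income tax governs.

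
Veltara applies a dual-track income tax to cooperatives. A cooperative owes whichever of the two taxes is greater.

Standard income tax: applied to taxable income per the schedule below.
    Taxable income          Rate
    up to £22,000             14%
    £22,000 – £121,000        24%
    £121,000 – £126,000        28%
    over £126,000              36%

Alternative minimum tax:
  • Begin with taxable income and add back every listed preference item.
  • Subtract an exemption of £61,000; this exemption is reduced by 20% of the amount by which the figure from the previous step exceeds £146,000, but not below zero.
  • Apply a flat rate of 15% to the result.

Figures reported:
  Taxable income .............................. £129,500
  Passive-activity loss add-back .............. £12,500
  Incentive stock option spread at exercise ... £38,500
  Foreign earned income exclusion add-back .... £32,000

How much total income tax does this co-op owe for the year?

Alternative minimum tax:
  Adjusted income: £129,500 + £12,500 + £38,500 + £32,000 = £212,500
  Exemption: £61,000 − 20% × (£212,500 − £146,000) = £61,000 − £13,300 = £47,700
  Base: £212,500 − £47,700 = £164,800
  £164,800 × 15% = £24,720

Standard income tax:
  £22,000 × 14% = £3,080
  £99,000 × 24% = £23,760
  £5,000 × 28% = £1,400
  £3,500 × 36% = £1,260
  → £29,500

£29,500 > £24,720, so the standard income tax governs.

£29,500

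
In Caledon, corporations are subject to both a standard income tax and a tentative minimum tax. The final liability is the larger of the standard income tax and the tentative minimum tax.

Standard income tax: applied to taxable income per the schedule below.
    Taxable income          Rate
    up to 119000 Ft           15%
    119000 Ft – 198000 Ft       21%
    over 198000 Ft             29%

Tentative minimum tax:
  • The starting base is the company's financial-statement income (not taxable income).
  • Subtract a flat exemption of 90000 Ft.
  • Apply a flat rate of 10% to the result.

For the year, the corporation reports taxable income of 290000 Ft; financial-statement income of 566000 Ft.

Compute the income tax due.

Standard income tax:
  119000 Ft × 15% = 17850 Ft
  79000 Ft × 21% = 16590 Ft
  92000 Ft × 29% = 26680 Ft
  → 61120 Ft

Tentative minimum tax:
  Base (financial-statement income): 566000 Ft
  Less exemption 90000 Ft → base 476000 Ft
  476000 Ft × 10% = 47600 Ft

61120 Ft > 47600 Ft, so the standard income tax governs.

61120 Ft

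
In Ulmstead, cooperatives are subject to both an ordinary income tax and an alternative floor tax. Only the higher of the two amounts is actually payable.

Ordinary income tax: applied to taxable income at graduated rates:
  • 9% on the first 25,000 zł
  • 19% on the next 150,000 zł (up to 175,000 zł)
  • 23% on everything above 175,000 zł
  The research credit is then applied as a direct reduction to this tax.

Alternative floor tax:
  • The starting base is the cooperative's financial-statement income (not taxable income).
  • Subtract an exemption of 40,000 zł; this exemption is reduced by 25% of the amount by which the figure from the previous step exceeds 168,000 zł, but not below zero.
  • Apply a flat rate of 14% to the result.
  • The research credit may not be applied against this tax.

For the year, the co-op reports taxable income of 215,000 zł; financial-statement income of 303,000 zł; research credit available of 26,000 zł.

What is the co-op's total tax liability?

41,545 zł

Ordinary income tax:
  25,000 zł × 9% = 2,250 zł
  150,000 zł × 19% = 28,500 zł
  40,000 zł × 23% = 9,200 zł
  → 39,950 zł
  Less research credit 26,000 zł → 13,950 zł

Alternative floor tax:
  Base (financial-statement income): 303,000 zł
  Exemption: 40,000 zł − 25% × (303,000 zł − 168,000 zł) = 40,000 zł − 33,750 zł = 6,250 zł
  Base: 303,000 zł − 6,250 zł = 296,750 zł
  296,750 zł × 14% = 41,545 zł

41,545 zł > 13,950 zł, so the alternative floor tax is the binding amount.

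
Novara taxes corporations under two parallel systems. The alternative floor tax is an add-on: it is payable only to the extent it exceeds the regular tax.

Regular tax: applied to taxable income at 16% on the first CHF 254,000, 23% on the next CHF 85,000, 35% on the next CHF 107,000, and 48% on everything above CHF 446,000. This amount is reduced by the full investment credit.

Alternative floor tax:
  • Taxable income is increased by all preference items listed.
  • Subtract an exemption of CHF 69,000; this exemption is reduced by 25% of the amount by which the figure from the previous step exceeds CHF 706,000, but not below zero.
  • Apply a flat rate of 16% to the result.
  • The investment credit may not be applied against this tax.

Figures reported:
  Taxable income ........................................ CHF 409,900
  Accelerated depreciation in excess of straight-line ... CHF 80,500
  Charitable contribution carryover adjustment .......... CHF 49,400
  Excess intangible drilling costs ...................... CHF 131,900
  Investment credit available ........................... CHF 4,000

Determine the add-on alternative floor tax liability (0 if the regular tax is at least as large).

CHF 15,427

Regular tax:
  CHF 254,000 × 16% = CHF 40,640
  CHF 85,000 × 23% = CHF 19,550
  CHF 70,900 × 35% = CHF 24,815
  → CHF 85,005
  Less investment credit CHF 4,000 → CHF 81,005

Alternative floor tax:
  Adjusted income: CHF 409,900 + CHF 80,500 + CHF 49,400 + CHF 131,900 = CHF 671,700
  Exemption: CHF 671,700 ≤ CHF 706,000, so full CHF 69,000 applies
  Base: CHF 671,700 − CHF 69,000 = CHF 602,700
  CHF 602,700 × 16% = CHF 96,432

Excess of alternative floor tax over regular tax: CHF 96,432 − CHF 81,005 = CHF 15,427.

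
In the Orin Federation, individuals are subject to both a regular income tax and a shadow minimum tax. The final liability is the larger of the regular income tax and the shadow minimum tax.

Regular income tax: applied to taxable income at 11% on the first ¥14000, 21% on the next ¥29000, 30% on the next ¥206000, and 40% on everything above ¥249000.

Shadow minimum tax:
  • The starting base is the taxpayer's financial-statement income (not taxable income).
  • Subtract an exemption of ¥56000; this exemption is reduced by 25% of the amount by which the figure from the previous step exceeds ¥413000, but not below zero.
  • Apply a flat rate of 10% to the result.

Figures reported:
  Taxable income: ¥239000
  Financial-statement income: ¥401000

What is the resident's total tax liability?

¥66430

Shadow minimum tax:
  Base (financial-statement income): ¥401000
  Exemption: ¥401000 ≤ ¥413000, so full ¥56000 applies
  Base: ¥401000 − ¥56000 = ¥345000
  ¥345000 × 10% = ¥34500

Regular income tax:
  ¥14000 × 11% = ¥1540
  ¥29000 × 21% = ¥6090
  ¥196000 × 30% = ¥58800
  → ¥66430

¥66430 > ¥34500, so the regular income tax governs.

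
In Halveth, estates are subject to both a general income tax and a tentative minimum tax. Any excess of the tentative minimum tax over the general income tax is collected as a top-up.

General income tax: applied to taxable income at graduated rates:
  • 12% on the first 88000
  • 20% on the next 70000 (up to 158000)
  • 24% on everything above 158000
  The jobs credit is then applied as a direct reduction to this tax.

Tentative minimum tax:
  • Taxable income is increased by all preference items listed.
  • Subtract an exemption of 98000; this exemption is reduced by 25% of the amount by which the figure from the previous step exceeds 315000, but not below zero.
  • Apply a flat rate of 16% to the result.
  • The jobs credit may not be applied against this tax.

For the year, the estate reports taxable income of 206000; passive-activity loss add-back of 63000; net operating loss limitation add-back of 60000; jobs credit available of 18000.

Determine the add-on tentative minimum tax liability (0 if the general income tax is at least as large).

19440

General income tax:
  88000 × 12% = 10560
  70000 × 20% = 14000
  48000 × 24% = 11520
  → 36080
  Less jobs credit 18000 → 18080

Tentative minimum tax:
  Adjusted income: 206000 + 63000 + 60000 = 329000
  Exemption: 98000 − 25% × (329000 − 315000) = 98000 − 3500 = 94500
  Base: 329000 − 94500 = 234500
  234500 × 16% = 37520

Excess of tentative minimum tax over general income tax: 37520 − 18080 = 19440.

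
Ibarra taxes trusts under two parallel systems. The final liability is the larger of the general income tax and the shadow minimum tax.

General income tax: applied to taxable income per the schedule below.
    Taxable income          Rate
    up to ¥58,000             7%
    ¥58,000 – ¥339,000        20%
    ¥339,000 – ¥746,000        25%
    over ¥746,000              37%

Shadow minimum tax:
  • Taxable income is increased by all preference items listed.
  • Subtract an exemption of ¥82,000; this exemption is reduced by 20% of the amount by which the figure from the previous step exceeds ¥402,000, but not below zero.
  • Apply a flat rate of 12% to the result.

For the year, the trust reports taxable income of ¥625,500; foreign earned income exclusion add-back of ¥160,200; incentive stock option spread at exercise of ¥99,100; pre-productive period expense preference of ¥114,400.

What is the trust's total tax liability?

Shadow minimum tax:
  Adjusted income: ¥625,500 + ¥160,200 + ¥99,100 + ¥114,400 = ¥999,200
  Exemption: 20% × (¥999,200 − ¥402,000) = ¥119,440 ≥ ¥82,000, so the exemption is fully phased out
  Base: ¥999,200 − ¥0 = ¥999,200
  ¥999,200 × 12% = ¥119,904

General income tax:
  ¥58,000 × 7% = ¥4,060
  ¥281,000 × 20% = ¥56,200
  ¥286,500 × 25% = ¥71,625
  → ¥131,885

¥131,885 > ¥119,904, so the general income tax governs.

¥131,885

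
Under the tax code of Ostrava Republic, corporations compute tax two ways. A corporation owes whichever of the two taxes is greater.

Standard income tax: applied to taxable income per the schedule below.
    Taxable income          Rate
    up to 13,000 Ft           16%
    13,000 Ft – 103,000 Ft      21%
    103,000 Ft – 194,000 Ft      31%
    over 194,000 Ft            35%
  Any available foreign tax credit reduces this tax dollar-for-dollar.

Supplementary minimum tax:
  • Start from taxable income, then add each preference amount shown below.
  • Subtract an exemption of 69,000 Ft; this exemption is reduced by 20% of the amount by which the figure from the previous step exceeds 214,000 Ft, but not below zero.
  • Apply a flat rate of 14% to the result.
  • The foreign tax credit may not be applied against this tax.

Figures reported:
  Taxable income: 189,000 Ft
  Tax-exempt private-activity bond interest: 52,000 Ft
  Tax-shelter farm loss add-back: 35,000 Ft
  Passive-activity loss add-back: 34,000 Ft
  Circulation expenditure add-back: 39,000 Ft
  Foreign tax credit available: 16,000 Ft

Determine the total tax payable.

Standard income tax:
  13,000 Ft × 16% = 2,080 Ft
  90,000 Ft × 21% = 18,900 Ft
  86,000 Ft × 31% = 26,660 Ft
  → 47,640 Ft
  Less foreign tax credit 16,000 Ft → 31,640 Ft

Supplementary minimum tax:
  Adjusted income: 189,000 Ft + 52,000 Ft + 35,000 Ft + 34,000 Ft + 39,000 Ft = 349,000 Ft
  Exemption: 69,000 Ft − 20% × (349,000 Ft − 214,000 Ft) = 69,000 Ft − 27,000 Ft = 42,000 Ft
  Base: 349,000 Ft − 42,000 Ft = 307,000 Ft
  307,000 Ft × 14% = 42,980 Ft

42,980 Ft > 31,640 Ft, so the supplementary minimum tax is the binding amount.

42,980 Ft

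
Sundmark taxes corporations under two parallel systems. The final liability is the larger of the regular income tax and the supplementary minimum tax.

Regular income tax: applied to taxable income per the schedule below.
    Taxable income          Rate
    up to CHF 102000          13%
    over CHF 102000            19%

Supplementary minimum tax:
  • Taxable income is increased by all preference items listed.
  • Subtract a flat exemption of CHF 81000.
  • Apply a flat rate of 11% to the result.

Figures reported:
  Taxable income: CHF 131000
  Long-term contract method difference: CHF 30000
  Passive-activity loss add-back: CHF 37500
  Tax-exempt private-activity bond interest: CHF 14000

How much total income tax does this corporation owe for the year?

CHF 18770

Regular income tax:
  CHF 102000 × 13% = CHF 13260
  CHF 29000 × 19% = CHF 5510
  → CHF 18770

Supplementary minimum tax:
  Adjusted income: CHF 131000 + CHF 30000 + CHF 37500 + CHF 14000 = CHF 212500
  Less exemption CHF 81000 → base CHF 131500
  CHF 131500 × 11% = CHF 14465

CHF 18770 > CHF 14465, so the regular income tax governs.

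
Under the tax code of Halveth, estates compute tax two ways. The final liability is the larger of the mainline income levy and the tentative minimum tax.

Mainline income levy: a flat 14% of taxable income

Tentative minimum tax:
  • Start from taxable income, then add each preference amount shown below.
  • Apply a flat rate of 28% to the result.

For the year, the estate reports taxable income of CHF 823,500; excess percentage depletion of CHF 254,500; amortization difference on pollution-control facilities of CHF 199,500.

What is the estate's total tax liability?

CHF 357,700

Tentative minimum tax:
  Adjusted income: CHF 823,500 + CHF 254,500 + CHF 199,500 = CHF 1,277,500
  CHF 1,277,500 × 28% = CHF 357,700

Mainline income levy:
  CHF 823,500 × 14% = CHF 115,290

CHF 357,700 > CHF 115,290, so the tentative minimum tax is the binding amount.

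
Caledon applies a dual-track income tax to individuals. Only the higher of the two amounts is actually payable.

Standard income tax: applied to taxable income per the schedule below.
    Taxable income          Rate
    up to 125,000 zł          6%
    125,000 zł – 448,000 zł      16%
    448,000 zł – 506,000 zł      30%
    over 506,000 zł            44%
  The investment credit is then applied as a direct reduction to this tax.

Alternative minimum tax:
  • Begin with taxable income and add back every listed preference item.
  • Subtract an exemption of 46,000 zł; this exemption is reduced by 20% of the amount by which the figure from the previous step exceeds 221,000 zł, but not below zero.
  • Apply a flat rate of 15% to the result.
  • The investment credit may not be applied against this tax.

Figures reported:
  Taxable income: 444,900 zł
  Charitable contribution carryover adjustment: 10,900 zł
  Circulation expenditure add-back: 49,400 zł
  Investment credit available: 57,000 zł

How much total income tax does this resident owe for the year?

Alternative minimum tax:
  Adjusted income: 444,900 zł + 10,900 zł + 49,400 zł = 505,200 zł
  Exemption: 20% × (505,200 zł − 221,000 zł) = 56,840 zł ≥ 46,000 zł, so the exemption is fully phased out
  Base: 505,200 zł − 0 zł = 505,200 zł
  505,200 zł × 15% = 75,780 zł

Standard income tax:
  125,000 zł × 6% = 7,500 zł
  319,900 zł × 16% = 51,184 zł
  → 58,684 zł
  Less investment credit 57,000 zł → 1,684 zł

75,780 zł > 1,684 zł, so the alternative minimum tax is the binding amount.

75,780 zł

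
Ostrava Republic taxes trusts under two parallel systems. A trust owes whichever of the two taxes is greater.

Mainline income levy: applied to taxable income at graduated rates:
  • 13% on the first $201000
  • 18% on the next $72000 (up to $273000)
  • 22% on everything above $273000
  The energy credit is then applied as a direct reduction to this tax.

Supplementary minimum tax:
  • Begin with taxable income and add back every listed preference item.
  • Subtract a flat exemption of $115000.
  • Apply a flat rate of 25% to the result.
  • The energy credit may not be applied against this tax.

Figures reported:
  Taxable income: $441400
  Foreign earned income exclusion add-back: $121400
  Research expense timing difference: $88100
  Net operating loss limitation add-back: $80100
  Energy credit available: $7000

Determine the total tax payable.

Mainline income levy:
  $201000 × 13% = $26130
  $72000 × 18% = $12960
  $168400 × 22% = $37048
  → $76138
  Less energy credit $7000 → $69138

Supplementary minimum tax:
  Adjusted income: $441400 + $121400 + $88100 + $80100 = $731000
  Less exemption $115000 → base $616000
  $616000 × 25% = $154000

$154000 > $69138, so the supplementary minimum tax is the binding amount.

$154000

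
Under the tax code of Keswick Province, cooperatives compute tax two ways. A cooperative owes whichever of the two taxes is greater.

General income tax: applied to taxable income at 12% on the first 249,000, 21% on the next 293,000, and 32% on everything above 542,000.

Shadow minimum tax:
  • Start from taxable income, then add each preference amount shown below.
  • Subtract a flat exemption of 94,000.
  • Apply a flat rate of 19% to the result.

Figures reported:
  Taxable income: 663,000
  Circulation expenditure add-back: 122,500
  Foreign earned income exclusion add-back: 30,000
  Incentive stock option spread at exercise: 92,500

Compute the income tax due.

Shadow minimum tax:
  Adjusted income: 663,000 + 122,500 + 30,000 + 92,500 = 908,000
  Less exemption 94,000 → base 814,000
  814,000 × 19% = 154,660

General income tax:
  249,000 × 12% = 29,880
  293,000 × 21% = 61,530
  121,000 × 32% = 38,720
  → 130,130

154,660 > 130,130, so the shadow minimum tax is the binding amount.

154,660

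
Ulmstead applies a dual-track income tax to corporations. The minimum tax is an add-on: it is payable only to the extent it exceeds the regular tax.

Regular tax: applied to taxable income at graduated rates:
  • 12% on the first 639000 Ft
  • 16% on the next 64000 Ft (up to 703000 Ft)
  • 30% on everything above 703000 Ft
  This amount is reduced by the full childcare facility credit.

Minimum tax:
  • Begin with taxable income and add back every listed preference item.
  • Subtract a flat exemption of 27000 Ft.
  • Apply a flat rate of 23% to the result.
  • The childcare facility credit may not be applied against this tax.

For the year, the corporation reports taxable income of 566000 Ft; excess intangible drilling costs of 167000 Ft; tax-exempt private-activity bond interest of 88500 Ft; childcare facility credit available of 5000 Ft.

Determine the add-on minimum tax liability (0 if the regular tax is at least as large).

119815 Ft

Regular tax:
  566000 Ft × 12% = 67920 Ft
  Less childcare facility credit 5000 Ft → 62920 Ft

Minimum tax:
  Adjusted income: 566000 Ft + 167000 Ft + 88500 Ft = 821500 Ft
  Less exemption 27000 Ft → base 794500 Ft
  794500 Ft × 23% = 182735 Ft

Excess of minimum tax over regular tax: 182735 Ft − 62920 Ft = 119815 Ft.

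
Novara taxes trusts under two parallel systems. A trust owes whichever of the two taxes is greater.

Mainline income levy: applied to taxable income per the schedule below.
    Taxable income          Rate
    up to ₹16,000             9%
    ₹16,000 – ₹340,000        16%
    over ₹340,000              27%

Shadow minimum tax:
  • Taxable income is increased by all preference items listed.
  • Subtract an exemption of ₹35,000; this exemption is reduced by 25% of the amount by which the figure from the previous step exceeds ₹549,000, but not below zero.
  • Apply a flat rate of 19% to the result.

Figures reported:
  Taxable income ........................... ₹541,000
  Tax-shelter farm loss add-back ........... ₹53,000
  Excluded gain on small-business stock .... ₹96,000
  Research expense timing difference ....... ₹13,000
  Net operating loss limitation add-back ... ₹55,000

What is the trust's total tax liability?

Shadow minimum tax:
  Adjusted income: ₹541,000 + ₹53,000 + ₹96,000 + ₹13,000 + ₹55,000 = ₹758,000
  Exemption: 25% × (₹758,000 − ₹549,000) = ₹52,250 ≥ ₹35,000, so the exemption is fully phased out
  Base: ₹758,000 − ₹0 = ₹758,000
  ₹758,000 × 19% = ₹144,020

Mainline income levy:
  ₹16,000 × 9% = ₹1,440
  ₹324,000 × 16% = ₹51,840
  ₹201,000 × 27% = ₹54,270
  → ₹107,550

₹144,020 > ₹107,550, so the shadow minimum tax is the binding amount.

₹144,020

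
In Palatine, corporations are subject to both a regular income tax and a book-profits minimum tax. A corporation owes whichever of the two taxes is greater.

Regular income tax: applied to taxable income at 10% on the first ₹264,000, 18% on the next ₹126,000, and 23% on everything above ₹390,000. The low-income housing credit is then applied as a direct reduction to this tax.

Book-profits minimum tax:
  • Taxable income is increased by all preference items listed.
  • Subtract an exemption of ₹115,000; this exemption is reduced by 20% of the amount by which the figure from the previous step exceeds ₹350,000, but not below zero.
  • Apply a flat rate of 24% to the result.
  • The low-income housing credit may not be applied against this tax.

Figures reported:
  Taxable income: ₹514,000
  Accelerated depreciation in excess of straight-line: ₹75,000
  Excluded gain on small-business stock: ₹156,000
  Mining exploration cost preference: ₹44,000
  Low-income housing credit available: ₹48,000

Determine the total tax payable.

₹182,832

Regular income tax:
  ₹264,000 × 10% = ₹26,400
  ₹126,000 × 18% = ₹22,680
  ₹124,000 × 23% = ₹28,520
  → ₹77,600
  Less low-income housing credit ₹48,000 → ₹29,600

Book-profits minimum tax:
  Adjusted income: ₹514,000 + ₹75,000 + ₹156,000 + ₹44,000 = ₹789,000
  Exemption: ₹115,000 − 20% × (₹789,000 − ₹350,000) = ₹115,000 − ₹87,800 = ₹27,200
  Base: ₹789,000 − ₹27,200 = ₹761,800
  ₹761,800 × 24% = ₹182,832

₹182,832 > ₹29,600, so the book-profits minimum tax is the binding amount.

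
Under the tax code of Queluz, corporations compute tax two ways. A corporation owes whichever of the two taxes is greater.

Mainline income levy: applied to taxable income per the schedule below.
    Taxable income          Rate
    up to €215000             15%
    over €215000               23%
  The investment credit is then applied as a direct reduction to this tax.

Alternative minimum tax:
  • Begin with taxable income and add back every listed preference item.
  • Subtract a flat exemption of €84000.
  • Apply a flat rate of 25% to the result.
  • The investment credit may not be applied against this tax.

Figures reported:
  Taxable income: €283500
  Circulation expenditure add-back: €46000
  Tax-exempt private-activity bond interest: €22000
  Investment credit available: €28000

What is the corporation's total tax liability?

€66875

Alternative minimum tax:
  Adjusted income: €283500 + €46000 + €22000 = €351500
  Less exemption €84000 → base €267500
  €267500 × 25% = €66875

Mainline income levy:
  €215000 × 15% = €32250
  €68500 × 23% = €15755
  → €48005
  Less investment credit €28000 → €20005

€66875 > €20005, so the alternative minimum tax is the binding amount.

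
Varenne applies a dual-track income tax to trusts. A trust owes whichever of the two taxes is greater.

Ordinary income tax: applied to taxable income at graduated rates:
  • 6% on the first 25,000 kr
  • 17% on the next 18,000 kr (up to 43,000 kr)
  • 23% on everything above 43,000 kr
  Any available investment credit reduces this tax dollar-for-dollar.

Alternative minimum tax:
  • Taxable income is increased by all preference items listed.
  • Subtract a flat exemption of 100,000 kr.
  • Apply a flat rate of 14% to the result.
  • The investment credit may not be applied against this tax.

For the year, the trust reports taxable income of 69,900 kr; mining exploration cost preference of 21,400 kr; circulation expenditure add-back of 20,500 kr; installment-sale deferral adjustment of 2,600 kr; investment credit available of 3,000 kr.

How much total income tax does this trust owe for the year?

7,747 kr

Ordinary income tax:
  25,000 kr × 6% = 1,500 kr
  18,000 kr × 17% = 3,060 kr
  26,900 kr × 23% = 6,187 kr
  → 10,747 kr
  Less investment credit 3,000 kr → 7,747 kr

Alternative minimum tax:
  Adjusted income: 69,900 kr + 21,400 kr + 20,500 kr + 2,600 kr = 114,400 kr
  Less exemption 100,000 kr → base 14,400 kr
  14,400 kr × 14% = 2,016 kr

7,747 kr > 2,016 kr, so the ordinary income tax governs.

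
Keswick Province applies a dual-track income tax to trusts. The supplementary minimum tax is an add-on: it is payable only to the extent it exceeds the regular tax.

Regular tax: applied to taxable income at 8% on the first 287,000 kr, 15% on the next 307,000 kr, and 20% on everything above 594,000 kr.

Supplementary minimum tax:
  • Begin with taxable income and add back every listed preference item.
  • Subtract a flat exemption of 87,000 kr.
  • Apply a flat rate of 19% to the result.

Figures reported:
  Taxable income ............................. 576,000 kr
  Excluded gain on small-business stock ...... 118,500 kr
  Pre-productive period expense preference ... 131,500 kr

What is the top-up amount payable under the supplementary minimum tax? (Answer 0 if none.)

74,100 kr

Supplementary minimum tax:
  Adjusted income: 576,000 kr + 118,500 kr + 131,500 kr = 826,000 kr
  Less exemption 87,000 kr → base 739,000 kr
  739,000 kr × 19% = 140,410 kr

Regular tax:
  287,000 kr × 8% = 22,960 kr
  289,000 kr × 15% = 43,350 kr
  → 66,310 kr

Excess of supplementary minimum tax over regular tax: 140,410 kr − 66,310 kr = 74,100 kr.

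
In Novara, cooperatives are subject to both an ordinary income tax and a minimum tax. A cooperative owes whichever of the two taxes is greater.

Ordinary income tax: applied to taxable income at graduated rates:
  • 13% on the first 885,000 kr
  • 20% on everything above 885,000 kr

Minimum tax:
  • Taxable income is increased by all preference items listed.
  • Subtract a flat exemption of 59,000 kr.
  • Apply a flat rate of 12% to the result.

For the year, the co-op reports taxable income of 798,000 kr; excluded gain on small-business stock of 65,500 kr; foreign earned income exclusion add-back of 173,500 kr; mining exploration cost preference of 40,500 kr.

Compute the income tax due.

122,220 kr

Ordinary income tax:
  798,000 kr × 13% = 103,740 kr

Minimum tax:
  Adjusted income: 798,000 kr + 65,500 kr + 173,500 kr + 40,500 kr = 1,077,500 kr
  Less exemption 59,000 kr → base 1,018,500 kr
  1,018,500 kr × 12% = 122,220 kr

122,220 kr > 103,740 kr, so the minimum tax is the binding amount.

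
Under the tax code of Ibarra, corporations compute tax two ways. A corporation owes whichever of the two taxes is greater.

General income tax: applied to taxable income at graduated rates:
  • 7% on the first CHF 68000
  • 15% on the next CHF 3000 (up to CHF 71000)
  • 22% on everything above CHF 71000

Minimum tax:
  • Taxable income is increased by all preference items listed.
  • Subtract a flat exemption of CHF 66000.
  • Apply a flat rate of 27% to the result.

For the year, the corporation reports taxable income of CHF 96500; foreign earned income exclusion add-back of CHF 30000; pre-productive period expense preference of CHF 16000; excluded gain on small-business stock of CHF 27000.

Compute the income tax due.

CHF 27945

General income tax:
  CHF 68000 × 7% = CHF 4760
  CHF 3000 × 15% = CHF 450
  CHF 25500 × 22% = CHF 5610
  → CHF 10820

Minimum tax:
  Adjusted income: CHF 96500 + CHF 30000 + CHF 16000 + CHF 27000 = CHF 169500
  Less exemption CHF 66000 → base CHF 103500
  CHF 103500 × 27% = CHF 27945

CHF 27945 > CHF 10820, so the minimum tax is the binding amount.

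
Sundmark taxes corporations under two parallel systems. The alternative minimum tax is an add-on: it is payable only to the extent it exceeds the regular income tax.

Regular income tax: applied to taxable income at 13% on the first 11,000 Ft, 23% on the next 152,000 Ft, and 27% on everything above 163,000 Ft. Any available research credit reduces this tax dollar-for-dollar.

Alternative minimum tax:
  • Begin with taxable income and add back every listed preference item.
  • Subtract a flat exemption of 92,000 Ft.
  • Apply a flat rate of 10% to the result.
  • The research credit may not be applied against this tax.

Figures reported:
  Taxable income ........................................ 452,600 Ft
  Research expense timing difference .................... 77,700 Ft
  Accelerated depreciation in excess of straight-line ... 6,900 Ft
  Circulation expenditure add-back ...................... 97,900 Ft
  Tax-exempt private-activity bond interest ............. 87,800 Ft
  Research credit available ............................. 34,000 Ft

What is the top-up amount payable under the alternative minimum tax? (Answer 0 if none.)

0 Ft

Alternative minimum tax:
  Adjusted income: 452,600 Ft + 77,700 Ft + 6,900 Ft + 97,900 Ft + 87,800 Ft = 722,900 Ft
  Less exemption 92,000 Ft → base 630,900 Ft
  630,900 Ft × 10% = 63,090 Ft

Regular income tax:
  11,000 Ft × 13% = 1,430 Ft
  152,000 Ft × 23% = 34,960 Ft
  289,600 Ft × 27% = 78,192 Ft
  → 114,582 Ft
  Less research credit 34,000 Ft → 80,582 Ft

63,090 Ft ≤ 80,582 Ft, so no add-on is due.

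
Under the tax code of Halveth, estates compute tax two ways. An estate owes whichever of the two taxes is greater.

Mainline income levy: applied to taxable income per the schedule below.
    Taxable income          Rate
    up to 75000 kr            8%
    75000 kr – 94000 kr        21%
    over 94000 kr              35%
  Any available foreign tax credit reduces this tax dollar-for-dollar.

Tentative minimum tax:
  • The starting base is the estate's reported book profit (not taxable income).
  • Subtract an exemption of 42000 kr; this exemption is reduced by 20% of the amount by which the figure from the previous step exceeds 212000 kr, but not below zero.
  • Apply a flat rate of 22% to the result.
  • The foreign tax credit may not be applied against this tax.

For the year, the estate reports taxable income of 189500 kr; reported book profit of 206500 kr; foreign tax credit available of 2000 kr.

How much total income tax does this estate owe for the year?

41415 kr

Tentative minimum tax:
  Base (reported book profit): 206500 kr
  Exemption: 206500 kr ≤ 212000 kr, so full 42000 kr applies
  Base: 206500 kr − 42000 kr = 164500 kr
  164500 kr × 22% = 36190 kr

Mainline income levy:
  75000 kr × 8% = 6000 kr
  19000 kr × 21% = 3990 kr
  95500 kr × 35% = 33425 kr
  → 43415 kr
  Less foreign tax credit 2000 kr → 41415 kr

41415 kr > 36190 kr, so the mainline income levy governs.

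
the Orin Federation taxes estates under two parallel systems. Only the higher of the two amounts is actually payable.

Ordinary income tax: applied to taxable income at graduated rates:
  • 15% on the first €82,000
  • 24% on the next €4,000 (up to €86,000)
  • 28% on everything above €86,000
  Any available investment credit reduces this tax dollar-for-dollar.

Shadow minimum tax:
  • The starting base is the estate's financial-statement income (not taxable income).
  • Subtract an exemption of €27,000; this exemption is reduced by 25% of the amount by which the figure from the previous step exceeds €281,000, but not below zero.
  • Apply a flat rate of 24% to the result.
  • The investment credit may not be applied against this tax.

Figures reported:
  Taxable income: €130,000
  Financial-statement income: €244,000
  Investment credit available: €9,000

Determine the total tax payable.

€52,080

Ordinary income tax:
  €82,000 × 15% = €12,300
  €4,000 × 24% = €960
  €44,000 × 28% = €12,320
  → €25,580
  Less investment credit €9,000 → €16,580

Shadow minimum tax:
  Base (financial-statement income): €244,000
  Exemption: €244,000 ≤ €281,000, so full €27,000 applies
  Base: €244,000 − €27,000 = €217,000
  €217,000 × 24% = €52,080

€52,080 > €16,580, so the shadow minimum tax is the binding amount.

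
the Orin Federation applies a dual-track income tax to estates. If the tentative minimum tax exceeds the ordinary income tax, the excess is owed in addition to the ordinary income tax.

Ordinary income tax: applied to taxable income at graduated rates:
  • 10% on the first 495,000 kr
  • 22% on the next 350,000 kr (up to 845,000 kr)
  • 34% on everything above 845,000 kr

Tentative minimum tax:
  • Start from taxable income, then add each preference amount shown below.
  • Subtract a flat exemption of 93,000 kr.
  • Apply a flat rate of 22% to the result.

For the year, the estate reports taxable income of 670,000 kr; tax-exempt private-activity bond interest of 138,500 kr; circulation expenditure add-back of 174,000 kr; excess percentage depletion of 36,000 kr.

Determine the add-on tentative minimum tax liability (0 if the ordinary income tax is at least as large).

Tentative minimum tax:
  Adjusted income: 670,000 kr + 138,500 kr + 174,000 kr + 36,000 kr = 1,018,500 kr
  Less exemption 93,000 kr → base 925,500 kr
  925,500 kr × 22% = 203,610 kr

Ordinary income tax:
  495,000 kr × 10% = 49,500 kr
  175,000 kr × 22% = 38,500 kr
  → 88,000 kr

Excess of tentative minimum tax over ordinary income tax: 203,610 kr − 88,000 kr = 115,610 kr.

115,610 kr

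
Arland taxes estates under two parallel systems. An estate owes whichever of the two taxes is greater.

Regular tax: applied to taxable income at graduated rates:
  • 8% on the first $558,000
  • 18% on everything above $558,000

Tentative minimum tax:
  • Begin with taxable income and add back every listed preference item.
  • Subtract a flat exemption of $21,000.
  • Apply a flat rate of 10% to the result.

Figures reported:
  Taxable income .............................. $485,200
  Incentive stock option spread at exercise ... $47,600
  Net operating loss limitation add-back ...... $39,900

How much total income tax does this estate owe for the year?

Tentative minimum tax:
  Adjusted income: $485,200 + $47,600 + $39,900 = $572,700
  Less exemption $21,000 → base $551,700
  $551,700 × 10% = $55,170

Regular tax:
  $485,200 × 8% = $38,816

$55,170 > $38,816, so the tentative minimum tax is the binding amount.

$55,170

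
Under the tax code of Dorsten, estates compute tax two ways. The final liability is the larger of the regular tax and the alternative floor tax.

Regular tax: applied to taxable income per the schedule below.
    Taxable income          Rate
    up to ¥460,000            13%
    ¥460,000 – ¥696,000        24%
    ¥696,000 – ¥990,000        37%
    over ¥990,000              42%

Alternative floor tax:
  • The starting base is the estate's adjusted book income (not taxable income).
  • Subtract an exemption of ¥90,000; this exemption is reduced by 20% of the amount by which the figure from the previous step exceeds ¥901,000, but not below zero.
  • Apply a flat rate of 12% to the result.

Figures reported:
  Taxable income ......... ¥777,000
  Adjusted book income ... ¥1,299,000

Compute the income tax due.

¥154,632

Regular tax:
  ¥460,000 × 13% = ¥59,800
  ¥236,000 × 24% = ¥56,640
  ¥81,000 × 37% = ¥29,970
  → ¥146,410

Alternative floor tax:
  Base (adjusted book income): ¥1,299,000
  Exemption: ¥90,000 − 20% × (¥1,299,000 − ¥901,000) = ¥90,000 − ¥79,600 = ¥10,400
  Base: ¥1,299,000 − ¥10,400 = ¥1,288,600
  ¥1,288,600 × 12% = ¥154,632

¥154,632 > ¥146,410, so the alternative floor tax is the binding amount.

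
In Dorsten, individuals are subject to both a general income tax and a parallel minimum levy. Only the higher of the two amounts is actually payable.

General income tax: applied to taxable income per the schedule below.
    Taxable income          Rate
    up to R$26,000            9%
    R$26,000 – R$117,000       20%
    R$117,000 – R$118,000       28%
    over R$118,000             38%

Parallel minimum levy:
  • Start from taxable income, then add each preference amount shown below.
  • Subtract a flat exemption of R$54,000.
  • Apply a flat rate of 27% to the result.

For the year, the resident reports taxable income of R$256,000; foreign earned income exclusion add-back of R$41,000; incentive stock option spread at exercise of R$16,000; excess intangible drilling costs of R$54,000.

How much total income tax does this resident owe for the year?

R$84,510

Parallel minimum levy:
  Adjusted income: R$256,000 + R$41,000 + R$16,000 + R$54,000 = R$367,000
  Less exemption R$54,000 → base R$313,000
  R$313,000 × 27% = R$84,510

General income tax:
  R$26,000 × 9% = R$2,340
  R$91,000 × 20% = R$18,200
  R$1,000 × 28% = R$280
  R$138,000 × 38% = R$52,440
  → R$73,260

R$84,510 > R$73,260, so the parallel minimum levy is the binding amount.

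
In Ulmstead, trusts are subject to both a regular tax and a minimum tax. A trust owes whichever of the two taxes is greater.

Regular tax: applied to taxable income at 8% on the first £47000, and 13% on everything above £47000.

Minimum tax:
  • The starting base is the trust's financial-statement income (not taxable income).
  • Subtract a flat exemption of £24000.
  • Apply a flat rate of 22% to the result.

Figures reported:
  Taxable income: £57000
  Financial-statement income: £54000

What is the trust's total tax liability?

£6600

Minimum tax:
  Base (financial-statement income): £54000
  Less exemption £24000 → base £30000
  £30000 × 22% = £6600

Regular tax:
  £47000 × 8% = £3760
  £10000 × 13% = £1300
  → £5060

£6600 > £5060, so the minimum tax is the binding amount.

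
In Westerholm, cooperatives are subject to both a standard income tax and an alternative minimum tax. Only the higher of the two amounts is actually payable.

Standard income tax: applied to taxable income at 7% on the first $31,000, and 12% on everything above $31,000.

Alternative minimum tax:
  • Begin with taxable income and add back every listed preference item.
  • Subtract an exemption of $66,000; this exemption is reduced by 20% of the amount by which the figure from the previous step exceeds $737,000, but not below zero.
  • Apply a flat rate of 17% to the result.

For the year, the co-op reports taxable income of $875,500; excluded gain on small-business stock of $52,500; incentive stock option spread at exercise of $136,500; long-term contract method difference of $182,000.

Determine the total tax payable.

$211,905

Alternative minimum tax:
  Adjusted income: $875,500 + $52,500 + $136,500 + $182,000 = $1,246,500
  Exemption: 20% × ($1,246,500 − $737,000) = $101,900 ≥ $66,000, so the exemption is fully phased out
  Base: $1,246,500 − $0 = $1,246,500
  $1,246,500 × 17% = $211,905

Standard income tax:
  $31,000 × 7% = $2,170
  $844,500 × 12% = $101,340
  → $103,510

$211,905 > $103,510, so the alternative minimum tax is the binding amount.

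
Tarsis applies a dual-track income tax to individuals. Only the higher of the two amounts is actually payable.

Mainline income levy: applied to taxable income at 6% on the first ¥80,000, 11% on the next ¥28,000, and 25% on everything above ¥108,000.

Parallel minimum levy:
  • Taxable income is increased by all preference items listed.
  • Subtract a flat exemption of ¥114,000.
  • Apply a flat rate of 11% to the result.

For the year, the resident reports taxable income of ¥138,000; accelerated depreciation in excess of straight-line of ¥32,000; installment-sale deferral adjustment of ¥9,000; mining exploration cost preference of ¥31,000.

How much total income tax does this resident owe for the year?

¥15,380

Parallel minimum levy:
  Adjusted income: ¥138,000 + ¥32,000 + ¥9,000 + ¥31,000 = ¥210,000
  Less exemption ¥114,000 → base ¥96,000
  ¥96,000 × 11% = ¥10,560

Mainline income levy:
  ¥80,000 × 6% = ¥4,800
  ¥28,000 × 11% = ¥3,080
  ¥30,000 × 25% = ¥7,500
  → ¥15,380

¥15,380 > ¥10,560, so the mainline income levy governs.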